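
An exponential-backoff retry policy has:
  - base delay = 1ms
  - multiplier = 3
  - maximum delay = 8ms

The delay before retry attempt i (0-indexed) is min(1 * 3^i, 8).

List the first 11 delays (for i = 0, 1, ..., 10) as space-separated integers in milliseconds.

Answer: 1 3 8 8 8 8 8 8 8 8 8

Derivation:
Computing each delay:
  i=0: min(1*3^0, 8) = 1
  i=1: min(1*3^1, 8) = 3
  i=2: min(1*3^2, 8) = 8
  i=3: min(1*3^3, 8) = 8
  i=4: min(1*3^4, 8) = 8
  i=5: min(1*3^5, 8) = 8
  i=6: min(1*3^6, 8) = 8
  i=7: min(1*3^7, 8) = 8
  i=8: min(1*3^8, 8) = 8
  i=9: min(1*3^9, 8) = 8
  i=10: min(1*3^10, 8) = 8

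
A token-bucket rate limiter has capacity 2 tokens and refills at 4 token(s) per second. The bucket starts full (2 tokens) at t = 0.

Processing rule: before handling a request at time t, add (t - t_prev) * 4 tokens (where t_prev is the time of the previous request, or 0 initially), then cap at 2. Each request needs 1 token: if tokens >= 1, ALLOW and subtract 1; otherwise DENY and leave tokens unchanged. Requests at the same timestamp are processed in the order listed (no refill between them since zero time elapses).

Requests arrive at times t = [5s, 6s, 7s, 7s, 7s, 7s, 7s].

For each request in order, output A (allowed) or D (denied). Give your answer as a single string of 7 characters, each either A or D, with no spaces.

Answer: AAAADDD

Derivation:
Simulating step by step:
  req#1 t=5s: ALLOW
  req#2 t=6s: ALLOW
  req#3 t=7s: ALLOW
  req#4 t=7s: ALLOW
  req#5 t=7s: DENY
  req#6 t=7s: DENY
  req#7 t=7s: DENY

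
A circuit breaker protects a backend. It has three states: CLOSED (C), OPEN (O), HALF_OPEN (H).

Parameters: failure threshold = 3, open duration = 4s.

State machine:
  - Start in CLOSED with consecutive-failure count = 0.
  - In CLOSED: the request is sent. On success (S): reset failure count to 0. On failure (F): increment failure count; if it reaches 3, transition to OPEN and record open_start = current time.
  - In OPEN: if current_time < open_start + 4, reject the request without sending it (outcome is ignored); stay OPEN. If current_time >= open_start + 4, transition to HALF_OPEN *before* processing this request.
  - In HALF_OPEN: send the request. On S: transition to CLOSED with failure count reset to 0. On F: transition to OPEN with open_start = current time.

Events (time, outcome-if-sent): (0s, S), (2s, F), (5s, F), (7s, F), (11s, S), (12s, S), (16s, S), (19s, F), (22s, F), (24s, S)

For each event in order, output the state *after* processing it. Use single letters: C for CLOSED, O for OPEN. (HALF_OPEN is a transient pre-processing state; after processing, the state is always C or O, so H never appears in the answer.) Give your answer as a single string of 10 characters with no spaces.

Answer: CCCOCCCCCC

Derivation:
State after each event:
  event#1 t=0s outcome=S: state=CLOSED
  event#2 t=2s outcome=F: state=CLOSED
  event#3 t=5s outcome=F: state=CLOSED
  event#4 t=7s outcome=F: state=OPEN
  event#5 t=11s outcome=S: state=CLOSED
  event#6 t=12s outcome=S: state=CLOSED
  event#7 t=16s outcome=S: state=CLOSED
  event#8 t=19s outcome=F: state=CLOSED
  event#9 t=22s outcome=F: state=CLOSED
  event#10 t=24s outcome=S: state=CLOSED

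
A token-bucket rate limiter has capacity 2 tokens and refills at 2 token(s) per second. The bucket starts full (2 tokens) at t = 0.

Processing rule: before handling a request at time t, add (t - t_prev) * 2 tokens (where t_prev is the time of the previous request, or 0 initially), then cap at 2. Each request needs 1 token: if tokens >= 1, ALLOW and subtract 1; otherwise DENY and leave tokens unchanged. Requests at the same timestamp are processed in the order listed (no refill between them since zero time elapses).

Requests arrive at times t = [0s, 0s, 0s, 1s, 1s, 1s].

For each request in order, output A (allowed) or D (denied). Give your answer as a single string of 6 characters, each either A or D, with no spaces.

Answer: AADAAD

Derivation:
Simulating step by step:
  req#1 t=0s: ALLOW
  req#2 t=0s: ALLOW
  req#3 t=0s: DENY
  req#4 t=1s: ALLOW
  req#5 t=1s: ALLOW
  req#6 t=1s: DENY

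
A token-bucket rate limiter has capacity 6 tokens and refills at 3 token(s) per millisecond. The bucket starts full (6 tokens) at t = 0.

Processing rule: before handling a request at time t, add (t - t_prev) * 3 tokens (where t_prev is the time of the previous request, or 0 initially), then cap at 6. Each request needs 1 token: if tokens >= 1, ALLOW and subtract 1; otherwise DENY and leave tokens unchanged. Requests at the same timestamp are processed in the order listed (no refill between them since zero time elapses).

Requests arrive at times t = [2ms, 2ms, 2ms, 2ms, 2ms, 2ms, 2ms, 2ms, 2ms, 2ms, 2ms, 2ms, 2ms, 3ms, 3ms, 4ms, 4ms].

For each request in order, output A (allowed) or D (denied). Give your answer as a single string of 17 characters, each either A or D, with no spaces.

Answer: AAAAAADDDDDDDAAAA

Derivation:
Simulating step by step:
  req#1 t=2ms: ALLOW
  req#2 t=2ms: ALLOW
  req#3 t=2ms: ALLOW
  req#4 t=2ms: ALLOW
  req#5 t=2ms: ALLOW
  req#6 t=2ms: ALLOW
  req#7 t=2ms: DENY
  req#8 t=2ms: DENY
  req#9 t=2ms: DENY
  req#10 t=2ms: DENY
  req#11 t=2ms: DENY
  req#12 t=2ms: DENY
  req#13 t=2ms: DENY
  req#14 t=3ms: ALLOW
  req#15 t=3ms: ALLOW
  req#16 t=4ms: ALLOW
  req#17 t=4ms: ALLOW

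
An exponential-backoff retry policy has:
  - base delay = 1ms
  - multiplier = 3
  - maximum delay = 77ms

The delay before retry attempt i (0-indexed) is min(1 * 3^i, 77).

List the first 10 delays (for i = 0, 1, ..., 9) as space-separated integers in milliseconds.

Answer: 1 3 9 27 77 77 77 77 77 77

Derivation:
Computing each delay:
  i=0: min(1*3^0, 77) = 1
  i=1: min(1*3^1, 77) = 3
  i=2: min(1*3^2, 77) = 9
  i=3: min(1*3^3, 77) = 27
  i=4: min(1*3^4, 77) = 77
  i=5: min(1*3^5, 77) = 77
  i=6: min(1*3^6, 77) = 77
  i=7: min(1*3^7, 77) = 77
  i=8: min(1*3^8, 77) = 77
  i=9: min(1*3^9, 77) = 77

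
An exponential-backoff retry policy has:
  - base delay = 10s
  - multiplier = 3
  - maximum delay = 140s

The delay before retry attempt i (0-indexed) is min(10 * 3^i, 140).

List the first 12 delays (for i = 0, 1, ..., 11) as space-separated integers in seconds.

Computing each delay:
  i=0: min(10*3^0, 140) = 10
  i=1: min(10*3^1, 140) = 30
  i=2: min(10*3^2, 140) = 90
  i=3: min(10*3^3, 140) = 140
  i=4: min(10*3^4, 140) = 140
  i=5: min(10*3^5, 140) = 140
  i=6: min(10*3^6, 140) = 140
  i=7: min(10*3^7, 140) = 140
  i=8: min(10*3^8, 140) = 140
  i=9: min(10*3^9, 140) = 140
  i=10: min(10*3^10, 140) = 140
  i=11: min(10*3^11, 140) = 140

Answer: 10 30 90 140 140 140 140 140 140 140 140 140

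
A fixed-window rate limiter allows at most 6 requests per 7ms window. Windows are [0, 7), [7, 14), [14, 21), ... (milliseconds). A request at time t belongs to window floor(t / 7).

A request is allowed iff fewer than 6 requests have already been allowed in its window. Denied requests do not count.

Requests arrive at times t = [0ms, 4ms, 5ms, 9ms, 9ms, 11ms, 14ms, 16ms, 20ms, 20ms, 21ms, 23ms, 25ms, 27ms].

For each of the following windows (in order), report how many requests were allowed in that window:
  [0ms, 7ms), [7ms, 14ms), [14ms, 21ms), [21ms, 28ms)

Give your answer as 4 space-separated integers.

Processing requests:
  req#1 t=0ms (window 0): ALLOW
  req#2 t=4ms (window 0): ALLOW
  req#3 t=5ms (window 0): ALLOW
  req#4 t=9ms (window 1): ALLOW
  req#5 t=9ms (window 1): ALLOW
  req#6 t=11ms (window 1): ALLOW
  req#7 t=14ms (window 2): ALLOW
  req#8 t=16ms (window 2): ALLOW
  req#9 t=20ms (window 2): ALLOW
  req#10 t=20ms (window 2): ALLOW
  req#11 t=21ms (window 3): ALLOW
  req#12 t=23ms (window 3): ALLOW
  req#13 t=25ms (window 3): ALLOW
  req#14 t=27ms (window 3): ALLOW

Allowed counts by window: 3 3 4 4

Answer: 3 3 4 4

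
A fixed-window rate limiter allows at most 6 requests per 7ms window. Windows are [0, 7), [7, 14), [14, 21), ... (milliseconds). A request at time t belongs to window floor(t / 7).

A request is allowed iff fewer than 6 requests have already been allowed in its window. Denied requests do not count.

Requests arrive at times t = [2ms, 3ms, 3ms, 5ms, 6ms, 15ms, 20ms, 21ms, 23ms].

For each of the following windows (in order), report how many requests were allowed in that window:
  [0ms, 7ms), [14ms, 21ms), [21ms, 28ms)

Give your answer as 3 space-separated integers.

Processing requests:
  req#1 t=2ms (window 0): ALLOW
  req#2 t=3ms (window 0): ALLOW
  req#3 t=3ms (window 0): ALLOW
  req#4 t=5ms (window 0): ALLOW
  req#5 t=6ms (window 0): ALLOW
  req#6 t=15ms (window 2): ALLOW
  req#7 t=20ms (window 2): ALLOW
  req#8 t=21ms (window 3): ALLOW
  req#9 t=23ms (window 3): ALLOW

Allowed counts by window: 5 2 2

Answer: 5 2 2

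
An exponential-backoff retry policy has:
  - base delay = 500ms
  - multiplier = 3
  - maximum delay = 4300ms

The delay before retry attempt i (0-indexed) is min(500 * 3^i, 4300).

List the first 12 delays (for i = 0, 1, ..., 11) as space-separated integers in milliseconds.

Answer: 500 1500 4300 4300 4300 4300 4300 4300 4300 4300 4300 4300

Derivation:
Computing each delay:
  i=0: min(500*3^0, 4300) = 500
  i=1: min(500*3^1, 4300) = 1500
  i=2: min(500*3^2, 4300) = 4300
  i=3: min(500*3^3, 4300) = 4300
  i=4: min(500*3^4, 4300) = 4300
  i=5: min(500*3^5, 4300) = 4300
  i=6: min(500*3^6, 4300) = 4300
  i=7: min(500*3^7, 4300) = 4300
  i=8: min(500*3^8, 4300) = 4300
  i=9: min(500*3^9, 4300) = 4300
  i=10: min(500*3^10, 4300) = 4300
  i=11: min(500*3^11, 4300) = 4300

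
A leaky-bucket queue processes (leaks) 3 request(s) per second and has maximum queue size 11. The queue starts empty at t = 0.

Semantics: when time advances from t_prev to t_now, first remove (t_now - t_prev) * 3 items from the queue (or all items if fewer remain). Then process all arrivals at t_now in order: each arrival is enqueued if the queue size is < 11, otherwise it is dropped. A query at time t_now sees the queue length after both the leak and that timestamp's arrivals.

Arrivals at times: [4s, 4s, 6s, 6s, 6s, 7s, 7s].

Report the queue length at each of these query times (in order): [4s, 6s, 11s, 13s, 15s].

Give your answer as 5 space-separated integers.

Queue lengths at query times:
  query t=4s: backlog = 2
  query t=6s: backlog = 3
  query t=11s: backlog = 0
  query t=13s: backlog = 0
  query t=15s: backlog = 0

Answer: 2 3 0 0 0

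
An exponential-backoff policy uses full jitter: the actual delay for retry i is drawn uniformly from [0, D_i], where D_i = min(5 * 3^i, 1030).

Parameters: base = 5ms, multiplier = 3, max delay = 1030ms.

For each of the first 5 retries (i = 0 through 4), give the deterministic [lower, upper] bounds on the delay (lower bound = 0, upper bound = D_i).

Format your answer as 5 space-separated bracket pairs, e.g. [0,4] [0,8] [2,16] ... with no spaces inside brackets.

Computing bounds per retry:
  i=0: D_i=min(5*3^0,1030)=5, bounds=[0,5]
  i=1: D_i=min(5*3^1,1030)=15, bounds=[0,15]
  i=2: D_i=min(5*3^2,1030)=45, bounds=[0,45]
  i=3: D_i=min(5*3^3,1030)=135, bounds=[0,135]
  i=4: D_i=min(5*3^4,1030)=405, bounds=[0,405]

Answer: [0,5] [0,15] [0,45] [0,135] [0,405]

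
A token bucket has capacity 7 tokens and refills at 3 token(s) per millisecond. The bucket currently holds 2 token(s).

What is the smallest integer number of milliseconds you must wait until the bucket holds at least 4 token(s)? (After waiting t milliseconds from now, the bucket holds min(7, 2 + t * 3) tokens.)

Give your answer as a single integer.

Answer: 1

Derivation:
Need 2 + t * 3 >= 4, so t >= 2/3.
Smallest integer t = ceil(2/3) = 1.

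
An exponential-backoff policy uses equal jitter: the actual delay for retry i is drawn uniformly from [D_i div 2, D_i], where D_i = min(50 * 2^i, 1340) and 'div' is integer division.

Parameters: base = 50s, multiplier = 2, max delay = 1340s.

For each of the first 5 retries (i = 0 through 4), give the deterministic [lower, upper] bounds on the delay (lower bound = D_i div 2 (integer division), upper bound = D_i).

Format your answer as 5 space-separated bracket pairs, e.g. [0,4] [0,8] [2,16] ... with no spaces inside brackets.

Answer: [25,50] [50,100] [100,200] [200,400] [400,800]

Derivation:
Computing bounds per retry:
  i=0: D_i=min(50*2^0,1340)=50, bounds=[25,50]
  i=1: D_i=min(50*2^1,1340)=100, bounds=[50,100]
  i=2: D_i=min(50*2^2,1340)=200, bounds=[100,200]
  i=3: D_i=min(50*2^3,1340)=400, bounds=[200,400]
  i=4: D_i=min(50*2^4,1340)=800, bounds=[400,800]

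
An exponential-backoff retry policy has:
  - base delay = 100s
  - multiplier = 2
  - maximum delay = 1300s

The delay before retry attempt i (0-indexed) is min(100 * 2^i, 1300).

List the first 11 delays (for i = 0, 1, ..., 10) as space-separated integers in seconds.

Computing each delay:
  i=0: min(100*2^0, 1300) = 100
  i=1: min(100*2^1, 1300) = 200
  i=2: min(100*2^2, 1300) = 400
  i=3: min(100*2^3, 1300) = 800
  i=4: min(100*2^4, 1300) = 1300
  i=5: min(100*2^5, 1300) = 1300
  i=6: min(100*2^6, 1300) = 1300
  i=7: min(100*2^7, 1300) = 1300
  i=8: min(100*2^8, 1300) = 1300
  i=9: min(100*2^9, 1300) = 1300
  i=10: min(100*2^10, 1300) = 1300

Answer: 100 200 400 800 1300 1300 1300 1300 1300 1300 1300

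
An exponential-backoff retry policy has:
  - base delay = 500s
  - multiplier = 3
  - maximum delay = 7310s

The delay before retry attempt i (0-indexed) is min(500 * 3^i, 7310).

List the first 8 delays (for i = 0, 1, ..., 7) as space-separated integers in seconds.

Answer: 500 1500 4500 7310 7310 7310 7310 7310

Derivation:
Computing each delay:
  i=0: min(500*3^0, 7310) = 500
  i=1: min(500*3^1, 7310) = 1500
  i=2: min(500*3^2, 7310) = 4500
  i=3: min(500*3^3, 7310) = 7310
  i=4: min(500*3^4, 7310) = 7310
  i=5: min(500*3^5, 7310) = 7310
  i=6: min(500*3^6, 7310) = 7310
  i=7: min(500*3^7, 7310) = 7310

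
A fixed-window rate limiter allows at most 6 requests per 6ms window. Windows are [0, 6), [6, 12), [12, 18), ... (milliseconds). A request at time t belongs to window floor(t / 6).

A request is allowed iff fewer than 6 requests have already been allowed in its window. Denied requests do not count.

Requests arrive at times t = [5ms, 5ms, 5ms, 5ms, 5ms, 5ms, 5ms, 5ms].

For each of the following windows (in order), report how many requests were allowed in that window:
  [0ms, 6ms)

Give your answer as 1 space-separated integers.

Answer: 6

Derivation:
Processing requests:
  req#1 t=5ms (window 0): ALLOW
  req#2 t=5ms (window 0): ALLOW
  req#3 t=5ms (window 0): ALLOW
  req#4 t=5ms (window 0): ALLOW
  req#5 t=5ms (window 0): ALLOW
  req#6 t=5ms (window 0): ALLOW
  req#7 t=5ms (window 0): DENY
  req#8 t=5ms (window 0): DENY

Allowed counts by window: 6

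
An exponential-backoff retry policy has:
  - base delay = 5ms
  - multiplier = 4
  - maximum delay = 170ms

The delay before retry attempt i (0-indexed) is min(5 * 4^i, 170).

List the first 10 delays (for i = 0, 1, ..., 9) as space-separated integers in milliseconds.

Computing each delay:
  i=0: min(5*4^0, 170) = 5
  i=1: min(5*4^1, 170) = 20
  i=2: min(5*4^2, 170) = 80
  i=3: min(5*4^3, 170) = 170
  i=4: min(5*4^4, 170) = 170
  i=5: min(5*4^5, 170) = 170
  i=6: min(5*4^6, 170) = 170
  i=7: min(5*4^7, 170) = 170
  i=8: min(5*4^8, 170) = 170
  i=9: min(5*4^9, 170) = 170

Answer: 5 20 80 170 170 170 170 170 170 170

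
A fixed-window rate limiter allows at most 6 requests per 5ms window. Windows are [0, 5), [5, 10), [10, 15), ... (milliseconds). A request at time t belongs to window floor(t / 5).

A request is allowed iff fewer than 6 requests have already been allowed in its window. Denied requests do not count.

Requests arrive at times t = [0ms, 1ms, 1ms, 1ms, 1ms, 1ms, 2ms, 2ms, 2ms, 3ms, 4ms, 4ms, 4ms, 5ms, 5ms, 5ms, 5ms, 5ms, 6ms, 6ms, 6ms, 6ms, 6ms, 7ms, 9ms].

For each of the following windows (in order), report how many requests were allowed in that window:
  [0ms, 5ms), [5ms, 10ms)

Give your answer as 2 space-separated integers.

Processing requests:
  req#1 t=0ms (window 0): ALLOW
  req#2 t=1ms (window 0): ALLOW
  req#3 t=1ms (window 0): ALLOW
  req#4 t=1ms (window 0): ALLOW
  req#5 t=1ms (window 0): ALLOW
  req#6 t=1ms (window 0): ALLOW
  req#7 t=2ms (window 0): DENY
  req#8 t=2ms (window 0): DENY
  req#9 t=2ms (window 0): DENY
  req#10 t=3ms (window 0): DENY
  req#11 t=4ms (window 0): DENY
  req#12 t=4ms (window 0): DENY
  req#13 t=4ms (window 0): DENY
  req#14 t=5ms (window 1): ALLOW
  req#15 t=5ms (window 1): ALLOW
  req#16 t=5ms (window 1): ALLOW
  req#17 t=5ms (window 1): ALLOW
  req#18 t=5ms (window 1): ALLOW
  req#19 t=6ms (window 1): ALLOW
  req#20 t=6ms (window 1): DENY
  req#21 t=6ms (window 1): DENY
  req#22 t=6ms (window 1): DENY
  req#23 t=6ms (window 1): DENY
  req#24 t=7ms (window 1): DENY
  req#25 t=9ms (window 1): DENY

Allowed counts by window: 6 6

Answer: 6 6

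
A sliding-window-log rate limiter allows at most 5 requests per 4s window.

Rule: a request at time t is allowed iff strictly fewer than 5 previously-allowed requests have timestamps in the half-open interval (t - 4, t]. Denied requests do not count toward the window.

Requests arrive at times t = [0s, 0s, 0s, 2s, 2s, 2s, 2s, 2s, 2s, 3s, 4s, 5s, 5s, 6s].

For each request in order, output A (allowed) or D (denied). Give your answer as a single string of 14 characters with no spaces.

Answer: AAAAADDDDDAAAA

Derivation:
Tracking allowed requests in the window:
  req#1 t=0s: ALLOW
  req#2 t=0s: ALLOW
  req#3 t=0s: ALLOW
  req#4 t=2s: ALLOW
  req#5 t=2s: ALLOW
  req#6 t=2s: DENY
  req#7 t=2s: DENY
  req#8 t=2s: DENY
  req#9 t=2s: DENY
  req#10 t=3s: DENY
  req#11 t=4s: ALLOW
  req#12 t=5s: ALLOW
  req#13 t=5s: ALLOW
  req#14 t=6s: ALLOW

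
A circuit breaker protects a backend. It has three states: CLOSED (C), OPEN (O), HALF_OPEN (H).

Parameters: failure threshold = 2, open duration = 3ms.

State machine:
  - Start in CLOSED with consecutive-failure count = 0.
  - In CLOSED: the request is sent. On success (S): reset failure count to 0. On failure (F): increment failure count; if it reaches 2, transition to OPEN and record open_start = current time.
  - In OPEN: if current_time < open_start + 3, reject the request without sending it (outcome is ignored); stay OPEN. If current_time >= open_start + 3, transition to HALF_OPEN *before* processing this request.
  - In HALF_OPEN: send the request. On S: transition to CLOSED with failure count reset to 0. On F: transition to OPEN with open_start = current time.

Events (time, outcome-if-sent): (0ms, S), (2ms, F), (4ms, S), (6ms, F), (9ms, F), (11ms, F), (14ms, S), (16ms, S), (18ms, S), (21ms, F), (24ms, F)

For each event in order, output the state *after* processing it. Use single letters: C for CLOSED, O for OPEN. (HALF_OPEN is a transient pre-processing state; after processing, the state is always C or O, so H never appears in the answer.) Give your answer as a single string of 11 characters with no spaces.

State after each event:
  event#1 t=0ms outcome=S: state=CLOSED
  event#2 t=2ms outcome=F: state=CLOSED
  event#3 t=4ms outcome=S: state=CLOSED
  event#4 t=6ms outcome=F: state=CLOSED
  event#5 t=9ms outcome=F: state=OPEN
  event#6 t=11ms outcome=F: state=OPEN
  event#7 t=14ms outcome=S: state=CLOSED
  event#8 t=16ms outcome=S: state=CLOSED
  event#9 t=18ms outcome=S: state=CLOSED
  event#10 t=21ms outcome=F: state=CLOSED
  event#11 t=24ms outcome=F: state=OPEN

Answer: CCCCOOCCCCO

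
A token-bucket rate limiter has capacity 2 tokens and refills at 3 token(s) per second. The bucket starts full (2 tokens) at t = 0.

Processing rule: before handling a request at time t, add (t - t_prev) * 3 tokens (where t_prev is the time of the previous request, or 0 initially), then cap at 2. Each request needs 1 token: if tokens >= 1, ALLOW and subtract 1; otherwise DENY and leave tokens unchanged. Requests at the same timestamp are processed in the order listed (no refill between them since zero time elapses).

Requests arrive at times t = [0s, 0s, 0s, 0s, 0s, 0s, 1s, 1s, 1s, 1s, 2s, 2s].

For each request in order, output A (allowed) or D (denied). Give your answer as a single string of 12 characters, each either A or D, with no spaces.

Simulating step by step:
  req#1 t=0s: ALLOW
  req#2 t=0s: ALLOW
  req#3 t=0s: DENY
  req#4 t=0s: DENY
  req#5 t=0s: DENY
  req#6 t=0s: DENY
  req#7 t=1s: ALLOW
  req#8 t=1s: ALLOW
  req#9 t=1s: DENY
  req#10 t=1s: DENY
  req#11 t=2s: ALLOW
  req#12 t=2s: ALLOW

Answer: AADDDDAADDAA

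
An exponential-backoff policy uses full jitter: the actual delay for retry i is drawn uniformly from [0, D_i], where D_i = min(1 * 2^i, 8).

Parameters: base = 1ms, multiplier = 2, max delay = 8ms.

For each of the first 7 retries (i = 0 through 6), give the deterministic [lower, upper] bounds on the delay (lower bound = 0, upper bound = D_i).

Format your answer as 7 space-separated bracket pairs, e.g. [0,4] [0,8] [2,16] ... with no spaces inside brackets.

Answer: [0,1] [0,2] [0,4] [0,8] [0,8] [0,8] [0,8]

Derivation:
Computing bounds per retry:
  i=0: D_i=min(1*2^0,8)=1, bounds=[0,1]
  i=1: D_i=min(1*2^1,8)=2, bounds=[0,2]
  i=2: D_i=min(1*2^2,8)=4, bounds=[0,4]
  i=3: D_i=min(1*2^3,8)=8, bounds=[0,8]
  i=4: D_i=min(1*2^4,8)=8, bounds=[0,8]
  i=5: D_i=min(1*2^5,8)=8, bounds=[0,8]
  i=6: D_i=min(1*2^6,8)=8, bounds=[0,8]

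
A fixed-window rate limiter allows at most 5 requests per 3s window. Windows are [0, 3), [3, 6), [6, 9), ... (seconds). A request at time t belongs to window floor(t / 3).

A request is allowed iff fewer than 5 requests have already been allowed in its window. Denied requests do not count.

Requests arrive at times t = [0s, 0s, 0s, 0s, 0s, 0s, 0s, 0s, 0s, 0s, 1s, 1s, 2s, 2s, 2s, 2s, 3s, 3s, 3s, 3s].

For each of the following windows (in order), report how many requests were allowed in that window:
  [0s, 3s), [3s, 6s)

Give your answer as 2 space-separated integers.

Processing requests:
  req#1 t=0s (window 0): ALLOW
  req#2 t=0s (window 0): ALLOW
  req#3 t=0s (window 0): ALLOW
  req#4 t=0s (window 0): ALLOW
  req#5 t=0s (window 0): ALLOW
  req#6 t=0s (window 0): DENY
  req#7 t=0s (window 0): DENY
  req#8 t=0s (window 0): DENY
  req#9 t=0s (window 0): DENY
  req#10 t=0s (window 0): DENY
  req#11 t=1s (window 0): DENY
  req#12 t=1s (window 0): DENY
  req#13 t=2s (window 0): DENY
  req#14 t=2s (window 0): DENY
  req#15 t=2s (window 0): DENY
  req#16 t=2s (window 0): DENY
  req#17 t=3s (window 1): ALLOW
  req#18 t=3s (window 1): ALLOW
  req#19 t=3s (window 1): ALLOW
  req#20 t=3s (window 1): ALLOW

Allowed counts by window: 5 4

Answer: 5 4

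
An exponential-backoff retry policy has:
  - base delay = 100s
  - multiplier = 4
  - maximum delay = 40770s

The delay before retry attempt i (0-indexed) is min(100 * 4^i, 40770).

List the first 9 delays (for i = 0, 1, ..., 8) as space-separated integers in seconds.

Computing each delay:
  i=0: min(100*4^0, 40770) = 100
  i=1: min(100*4^1, 40770) = 400
  i=2: min(100*4^2, 40770) = 1600
  i=3: min(100*4^3, 40770) = 6400
  i=4: min(100*4^4, 40770) = 25600
  i=5: min(100*4^5, 40770) = 40770
  i=6: min(100*4^6, 40770) = 40770
  i=7: min(100*4^7, 40770) = 40770
  i=8: min(100*4^8, 40770) = 40770

Answer: 100 400 1600 6400 25600 40770 40770 40770 40770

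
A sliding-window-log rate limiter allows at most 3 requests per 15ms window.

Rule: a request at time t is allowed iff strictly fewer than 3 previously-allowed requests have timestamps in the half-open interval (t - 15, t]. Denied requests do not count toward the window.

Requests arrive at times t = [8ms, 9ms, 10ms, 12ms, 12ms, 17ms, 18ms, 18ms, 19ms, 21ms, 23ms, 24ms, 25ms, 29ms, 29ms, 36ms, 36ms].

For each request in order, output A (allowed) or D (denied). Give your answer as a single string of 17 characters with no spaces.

Tracking allowed requests in the window:
  req#1 t=8ms: ALLOW
  req#2 t=9ms: ALLOW
  req#3 t=10ms: ALLOW
  req#4 t=12ms: DENY
  req#5 t=12ms: DENY
  req#6 t=17ms: DENY
  req#7 t=18ms: DENY
  req#8 t=18ms: DENY
  req#9 t=19ms: DENY
  req#10 t=21ms: DENY
  req#11 t=23ms: ALLOW
  req#12 t=24ms: ALLOW
  req#13 t=25ms: ALLOW
  req#14 t=29ms: DENY
  req#15 t=29ms: DENY
  req#16 t=36ms: DENY
  req#17 t=36ms: DENY

Answer: AAADDDDDDDAAADDDD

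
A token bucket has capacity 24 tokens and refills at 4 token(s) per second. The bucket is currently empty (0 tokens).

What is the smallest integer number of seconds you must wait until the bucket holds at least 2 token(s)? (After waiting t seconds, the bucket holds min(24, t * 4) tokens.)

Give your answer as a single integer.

Answer: 1

Derivation:
Need t * 4 >= 2, so t >= 2/4.
Smallest integer t = ceil(2/4) = 1.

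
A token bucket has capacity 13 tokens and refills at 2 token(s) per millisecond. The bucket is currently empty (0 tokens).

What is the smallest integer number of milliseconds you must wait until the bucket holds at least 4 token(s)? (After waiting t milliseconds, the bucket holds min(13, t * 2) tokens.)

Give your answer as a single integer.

Need t * 2 >= 4, so t >= 4/2.
Smallest integer t = ceil(4/2) = 2.

Answer: 2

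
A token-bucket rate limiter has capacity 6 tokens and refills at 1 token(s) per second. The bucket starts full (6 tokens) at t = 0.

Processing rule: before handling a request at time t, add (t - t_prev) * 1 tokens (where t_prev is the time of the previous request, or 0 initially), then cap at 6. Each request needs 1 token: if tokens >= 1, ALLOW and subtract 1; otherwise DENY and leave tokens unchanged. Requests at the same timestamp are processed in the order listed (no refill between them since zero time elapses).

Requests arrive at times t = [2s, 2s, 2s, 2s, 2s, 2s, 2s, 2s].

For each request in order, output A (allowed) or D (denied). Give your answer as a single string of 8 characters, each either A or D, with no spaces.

Simulating step by step:
  req#1 t=2s: ALLOW
  req#2 t=2s: ALLOW
  req#3 t=2s: ALLOW
  req#4 t=2s: ALLOW
  req#5 t=2s: ALLOW
  req#6 t=2s: ALLOW
  req#7 t=2s: DENY
  req#8 t=2s: DENY

Answer: AAAAAADD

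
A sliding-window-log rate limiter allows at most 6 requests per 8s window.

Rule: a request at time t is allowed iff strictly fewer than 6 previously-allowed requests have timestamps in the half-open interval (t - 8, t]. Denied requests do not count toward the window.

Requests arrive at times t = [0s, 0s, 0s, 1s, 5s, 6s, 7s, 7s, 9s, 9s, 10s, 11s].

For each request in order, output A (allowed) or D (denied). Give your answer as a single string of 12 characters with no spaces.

Answer: AAAAAADDAAAA

Derivation:
Tracking allowed requests in the window:
  req#1 t=0s: ALLOW
  req#2 t=0s: ALLOW
  req#3 t=0s: ALLOW
  req#4 t=1s: ALLOW
  req#5 t=5s: ALLOW
  req#6 t=6s: ALLOW
  req#7 t=7s: DENY
  req#8 t=7s: DENY
  req#9 t=9s: ALLOW
  req#10 t=9s: ALLOW
  req#11 t=10s: ALLOW
  req#12 t=11s: ALLOW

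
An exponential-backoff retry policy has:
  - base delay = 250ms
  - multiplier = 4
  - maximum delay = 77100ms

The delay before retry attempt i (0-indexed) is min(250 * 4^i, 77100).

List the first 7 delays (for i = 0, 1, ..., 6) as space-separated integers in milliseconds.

Computing each delay:
  i=0: min(250*4^0, 77100) = 250
  i=1: min(250*4^1, 77100) = 1000
  i=2: min(250*4^2, 77100) = 4000
  i=3: min(250*4^3, 77100) = 16000
  i=4: min(250*4^4, 77100) = 64000
  i=5: min(250*4^5, 77100) = 77100
  i=6: min(250*4^6, 77100) = 77100

Answer: 250 1000 4000 16000 64000 77100 77100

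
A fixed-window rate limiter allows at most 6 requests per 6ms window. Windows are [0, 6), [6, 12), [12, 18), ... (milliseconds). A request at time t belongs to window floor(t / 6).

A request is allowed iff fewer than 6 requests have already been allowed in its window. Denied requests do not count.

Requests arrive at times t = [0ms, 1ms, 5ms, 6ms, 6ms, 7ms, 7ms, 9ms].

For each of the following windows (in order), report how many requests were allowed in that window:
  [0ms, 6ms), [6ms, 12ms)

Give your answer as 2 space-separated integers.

Processing requests:
  req#1 t=0ms (window 0): ALLOW
  req#2 t=1ms (window 0): ALLOW
  req#3 t=5ms (window 0): ALLOW
  req#4 t=6ms (window 1): ALLOW
  req#5 t=6ms (window 1): ALLOW
  req#6 t=7ms (window 1): ALLOW
  req#7 t=7ms (window 1): ALLOW
  req#8 t=9ms (window 1): ALLOW

Allowed counts by window: 3 5

Answer: 3 5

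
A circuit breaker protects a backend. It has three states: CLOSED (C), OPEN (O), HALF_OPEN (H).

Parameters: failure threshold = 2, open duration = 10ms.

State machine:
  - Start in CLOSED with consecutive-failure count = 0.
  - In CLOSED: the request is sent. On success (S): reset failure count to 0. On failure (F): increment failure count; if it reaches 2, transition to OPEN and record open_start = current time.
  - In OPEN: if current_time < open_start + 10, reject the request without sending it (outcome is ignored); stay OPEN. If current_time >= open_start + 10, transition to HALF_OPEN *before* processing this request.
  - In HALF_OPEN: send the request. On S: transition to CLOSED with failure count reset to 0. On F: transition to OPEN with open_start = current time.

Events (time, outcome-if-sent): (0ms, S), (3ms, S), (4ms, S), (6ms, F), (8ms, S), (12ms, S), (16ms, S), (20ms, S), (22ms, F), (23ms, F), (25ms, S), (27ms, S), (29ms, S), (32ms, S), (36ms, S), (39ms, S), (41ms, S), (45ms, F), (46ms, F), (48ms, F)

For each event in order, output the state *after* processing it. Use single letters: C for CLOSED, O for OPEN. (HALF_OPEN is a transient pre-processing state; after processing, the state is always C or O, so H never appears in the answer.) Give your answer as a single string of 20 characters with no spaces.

Answer: CCCCCCCCCOOOOOCCCCOO

Derivation:
State after each event:
  event#1 t=0ms outcome=S: state=CLOSED
  event#2 t=3ms outcome=S: state=CLOSED
  event#3 t=4ms outcome=S: state=CLOSED
  event#4 t=6ms outcome=F: state=CLOSED
  event#5 t=8ms outcome=S: state=CLOSED
  event#6 t=12ms outcome=S: state=CLOSED
  event#7 t=16ms outcome=S: state=CLOSED
  event#8 t=20ms outcome=S: state=CLOSED
  event#9 t=22ms outcome=F: state=CLOSED
  event#10 t=23ms outcome=F: state=OPEN
  event#11 t=25ms outcome=S: state=OPEN
  event#12 t=27ms outcome=S: state=OPEN
  event#13 t=29ms outcome=S: state=OPEN
  event#14 t=32ms outcome=S: state=OPEN
  event#15 t=36ms outcome=S: state=CLOSED
  event#16 t=39ms outcome=S: state=CLOSED
  event#17 t=41ms outcome=S: state=CLOSED
  event#18 t=45ms outcome=F: state=CLOSED
  event#19 t=46ms outcome=F: state=OPEN
  event#20 t=48ms outcome=F: state=OPEN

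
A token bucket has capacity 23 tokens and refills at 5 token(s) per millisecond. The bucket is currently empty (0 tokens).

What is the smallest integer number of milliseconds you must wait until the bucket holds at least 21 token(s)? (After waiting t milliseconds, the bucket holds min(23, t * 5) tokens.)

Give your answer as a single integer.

Answer: 5

Derivation:
Need t * 5 >= 21, so t >= 21/5.
Smallest integer t = ceil(21/5) = 5.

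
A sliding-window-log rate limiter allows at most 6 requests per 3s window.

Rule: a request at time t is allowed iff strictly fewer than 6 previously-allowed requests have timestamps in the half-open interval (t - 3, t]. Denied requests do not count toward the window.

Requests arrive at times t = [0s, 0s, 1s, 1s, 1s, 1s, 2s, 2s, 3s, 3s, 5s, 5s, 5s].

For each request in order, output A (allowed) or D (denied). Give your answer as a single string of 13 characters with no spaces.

Answer: AAAAAADDAAAAA

Derivation:
Tracking allowed requests in the window:
  req#1 t=0s: ALLOW
  req#2 t=0s: ALLOW
  req#3 t=1s: ALLOW
  req#4 t=1s: ALLOW
  req#5 t=1s: ALLOW
  req#6 t=1s: ALLOW
  req#7 t=2s: DENY
  req#8 t=2s: DENY
  req#9 t=3s: ALLOW
  req#10 t=3s: ALLOW
  req#11 t=5s: ALLOW
  req#12 t=5s: ALLOW
  req#13 t=5s: ALLOW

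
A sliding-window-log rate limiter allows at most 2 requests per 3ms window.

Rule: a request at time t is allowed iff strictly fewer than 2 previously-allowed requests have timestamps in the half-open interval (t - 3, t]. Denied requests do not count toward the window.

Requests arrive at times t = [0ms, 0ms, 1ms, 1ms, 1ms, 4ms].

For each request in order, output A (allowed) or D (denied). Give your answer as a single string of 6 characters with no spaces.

Answer: AADDDA

Derivation:
Tracking allowed requests in the window:
  req#1 t=0ms: ALLOW
  req#2 t=0ms: ALLOW
  req#3 t=1ms: DENY
  req#4 t=1ms: DENY
  req#5 t=1ms: DENY
  req#6 t=4ms: ALLOW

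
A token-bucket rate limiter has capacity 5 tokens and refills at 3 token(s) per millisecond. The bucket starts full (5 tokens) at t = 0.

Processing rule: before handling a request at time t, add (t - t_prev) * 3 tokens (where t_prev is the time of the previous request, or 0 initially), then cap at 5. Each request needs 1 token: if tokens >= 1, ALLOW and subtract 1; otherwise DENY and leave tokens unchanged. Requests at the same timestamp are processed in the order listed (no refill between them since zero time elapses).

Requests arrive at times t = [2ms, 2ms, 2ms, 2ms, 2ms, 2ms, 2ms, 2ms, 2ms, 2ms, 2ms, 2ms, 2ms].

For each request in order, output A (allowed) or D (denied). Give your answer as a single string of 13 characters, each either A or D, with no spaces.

Answer: AAAAADDDDDDDD

Derivation:
Simulating step by step:
  req#1 t=2ms: ALLOW
  req#2 t=2ms: ALLOW
  req#3 t=2ms: ALLOW
  req#4 t=2ms: ALLOW
  req#5 t=2ms: ALLOW
  req#6 t=2ms: DENY
  req#7 t=2ms: DENY
  req#8 t=2ms: DENY
  req#9 t=2ms: DENY
  req#10 t=2ms: DENY
  req#11 t=2ms: DENY
  req#12 t=2ms: DENY
  req#13 t=2ms: DENY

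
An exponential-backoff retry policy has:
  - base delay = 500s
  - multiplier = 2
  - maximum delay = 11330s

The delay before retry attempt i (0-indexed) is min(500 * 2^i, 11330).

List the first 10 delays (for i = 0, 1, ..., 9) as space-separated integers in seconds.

Computing each delay:
  i=0: min(500*2^0, 11330) = 500
  i=1: min(500*2^1, 11330) = 1000
  i=2: min(500*2^2, 11330) = 2000
  i=3: min(500*2^3, 11330) = 4000
  i=4: min(500*2^4, 11330) = 8000
  i=5: min(500*2^5, 11330) = 11330
  i=6: min(500*2^6, 11330) = 11330
  i=7: min(500*2^7, 11330) = 11330
  i=8: min(500*2^8, 11330) = 11330
  i=9: min(500*2^9, 11330) = 11330

Answer: 500 1000 2000 4000 8000 11330 11330 11330 11330 11330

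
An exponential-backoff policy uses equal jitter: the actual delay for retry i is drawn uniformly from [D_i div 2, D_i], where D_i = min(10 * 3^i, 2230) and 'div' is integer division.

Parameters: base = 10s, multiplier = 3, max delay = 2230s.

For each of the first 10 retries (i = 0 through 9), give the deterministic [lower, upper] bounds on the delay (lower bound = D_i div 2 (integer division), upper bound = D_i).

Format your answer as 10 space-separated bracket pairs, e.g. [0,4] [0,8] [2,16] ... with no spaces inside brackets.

Computing bounds per retry:
  i=0: D_i=min(10*3^0,2230)=10, bounds=[5,10]
  i=1: D_i=min(10*3^1,2230)=30, bounds=[15,30]
  i=2: D_i=min(10*3^2,2230)=90, bounds=[45,90]
  i=3: D_i=min(10*3^3,2230)=270, bounds=[135,270]
  i=4: D_i=min(10*3^4,2230)=810, bounds=[405,810]
  i=5: D_i=min(10*3^5,2230)=2230, bounds=[1115,2230]
  i=6: D_i=min(10*3^6,2230)=2230, bounds=[1115,2230]
  i=7: D_i=min(10*3^7,2230)=2230, bounds=[1115,2230]
  i=8: D_i=min(10*3^8,2230)=2230, bounds=[1115,2230]
  i=9: D_i=min(10*3^9,2230)=2230, bounds=[1115,2230]

Answer: [5,10] [15,30] [45,90] [135,270] [405,810] [1115,2230] [1115,2230] [1115,2230] [1115,2230] [1115,2230]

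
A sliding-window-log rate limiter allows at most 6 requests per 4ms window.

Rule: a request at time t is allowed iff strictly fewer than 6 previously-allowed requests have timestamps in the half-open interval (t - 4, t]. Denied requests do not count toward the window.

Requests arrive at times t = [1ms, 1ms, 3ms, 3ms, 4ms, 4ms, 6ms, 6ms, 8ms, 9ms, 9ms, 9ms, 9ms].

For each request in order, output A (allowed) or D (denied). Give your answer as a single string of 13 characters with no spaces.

Tracking allowed requests in the window:
  req#1 t=1ms: ALLOW
  req#2 t=1ms: ALLOW
  req#3 t=3ms: ALLOW
  req#4 t=3ms: ALLOW
  req#5 t=4ms: ALLOW
  req#6 t=4ms: ALLOW
  req#7 t=6ms: ALLOW
  req#8 t=6ms: ALLOW
  req#9 t=8ms: ALLOW
  req#10 t=9ms: ALLOW
  req#11 t=9ms: ALLOW
  req#12 t=9ms: ALLOW
  req#13 t=9ms: DENY

Answer: AAAAAAAAAAAAD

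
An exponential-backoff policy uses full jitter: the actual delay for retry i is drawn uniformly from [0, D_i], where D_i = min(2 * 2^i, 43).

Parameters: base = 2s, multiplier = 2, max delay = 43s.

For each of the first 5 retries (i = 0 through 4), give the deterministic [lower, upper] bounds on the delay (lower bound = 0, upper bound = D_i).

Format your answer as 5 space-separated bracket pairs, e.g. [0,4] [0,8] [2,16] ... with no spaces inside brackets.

Computing bounds per retry:
  i=0: D_i=min(2*2^0,43)=2, bounds=[0,2]
  i=1: D_i=min(2*2^1,43)=4, bounds=[0,4]
  i=2: D_i=min(2*2^2,43)=8, bounds=[0,8]
  i=3: D_i=min(2*2^3,43)=16, bounds=[0,16]
  i=4: D_i=min(2*2^4,43)=32, bounds=[0,32]

Answer: [0,2] [0,4] [0,8] [0,16] [0,32]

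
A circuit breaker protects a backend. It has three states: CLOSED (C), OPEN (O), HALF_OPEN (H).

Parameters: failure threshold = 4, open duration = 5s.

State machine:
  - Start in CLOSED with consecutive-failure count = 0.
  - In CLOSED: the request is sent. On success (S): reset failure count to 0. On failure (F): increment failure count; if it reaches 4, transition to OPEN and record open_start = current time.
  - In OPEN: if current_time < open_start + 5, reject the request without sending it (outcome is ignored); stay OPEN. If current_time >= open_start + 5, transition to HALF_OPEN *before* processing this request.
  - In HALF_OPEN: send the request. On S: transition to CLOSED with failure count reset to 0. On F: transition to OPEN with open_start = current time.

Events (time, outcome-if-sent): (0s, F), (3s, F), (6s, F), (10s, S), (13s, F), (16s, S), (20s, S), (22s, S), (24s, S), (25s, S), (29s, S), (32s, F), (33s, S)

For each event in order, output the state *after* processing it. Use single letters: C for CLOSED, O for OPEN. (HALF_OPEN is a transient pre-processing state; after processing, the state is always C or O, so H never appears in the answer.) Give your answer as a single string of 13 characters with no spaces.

Answer: CCCCCCCCCCCCC

Derivation:
State after each event:
  event#1 t=0s outcome=F: state=CLOSED
  event#2 t=3s outcome=F: state=CLOSED
  event#3 t=6s outcome=F: state=CLOSED
  event#4 t=10s outcome=S: state=CLOSED
  event#5 t=13s outcome=F: state=CLOSED
  event#6 t=16s outcome=S: state=CLOSED
  event#7 t=20s outcome=S: state=CLOSED
  event#8 t=22s outcome=S: state=CLOSED
  event#9 t=24s outcome=S: state=CLOSED
  event#10 t=25s outcome=S: state=CLOSED
  event#11 t=29s outcome=S: state=CLOSED
  event#12 t=32s outcome=F: state=CLOSED
  event#13 t=33s outcome=S: state=CLOSED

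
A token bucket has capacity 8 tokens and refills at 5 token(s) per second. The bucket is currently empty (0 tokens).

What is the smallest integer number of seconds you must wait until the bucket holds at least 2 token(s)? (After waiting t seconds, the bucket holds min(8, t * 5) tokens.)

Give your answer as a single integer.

Need t * 5 >= 2, so t >= 2/5.
Smallest integer t = ceil(2/5) = 1.

Answer: 1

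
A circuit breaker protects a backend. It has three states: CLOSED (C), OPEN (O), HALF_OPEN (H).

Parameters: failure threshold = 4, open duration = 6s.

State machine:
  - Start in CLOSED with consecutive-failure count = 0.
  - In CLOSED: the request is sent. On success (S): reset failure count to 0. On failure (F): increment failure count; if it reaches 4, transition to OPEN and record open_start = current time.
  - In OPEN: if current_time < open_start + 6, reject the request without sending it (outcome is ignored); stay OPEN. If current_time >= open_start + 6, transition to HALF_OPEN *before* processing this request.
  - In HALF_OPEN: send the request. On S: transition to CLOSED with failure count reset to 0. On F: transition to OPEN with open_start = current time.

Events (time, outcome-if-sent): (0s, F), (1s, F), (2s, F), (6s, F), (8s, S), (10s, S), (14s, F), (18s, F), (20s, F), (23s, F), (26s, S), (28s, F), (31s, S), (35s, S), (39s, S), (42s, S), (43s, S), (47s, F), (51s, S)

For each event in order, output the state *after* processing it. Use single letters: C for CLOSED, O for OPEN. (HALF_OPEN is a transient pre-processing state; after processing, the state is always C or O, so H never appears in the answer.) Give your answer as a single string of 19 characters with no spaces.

Answer: CCCOOOOOOOCCCCCCCCC

Derivation:
State after each event:
  event#1 t=0s outcome=F: state=CLOSED
  event#2 t=1s outcome=F: state=CLOSED
  event#3 t=2s outcome=F: state=CLOSED
  event#4 t=6s outcome=F: state=OPEN
  event#5 t=8s outcome=S: state=OPEN
  event#6 t=10s outcome=S: state=OPEN
  event#7 t=14s outcome=F: state=OPEN
  event#8 t=18s outcome=F: state=OPEN
  event#9 t=20s outcome=F: state=OPEN
  event#10 t=23s outcome=F: state=OPEN
  event#11 t=26s outcome=S: state=CLOSED
  event#12 t=28s outcome=F: state=CLOSED
  event#13 t=31s outcome=S: state=CLOSED
  event#14 t=35s outcome=S: state=CLOSED
  event#15 t=39s outcome=S: state=CLOSED
  event#16 t=42s outcome=S: state=CLOSED
  event#17 t=43s outcome=S: state=CLOSED
  event#18 t=47s outcome=F: state=CLOSED
  event#19 t=51s outcome=S: state=CLOSED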